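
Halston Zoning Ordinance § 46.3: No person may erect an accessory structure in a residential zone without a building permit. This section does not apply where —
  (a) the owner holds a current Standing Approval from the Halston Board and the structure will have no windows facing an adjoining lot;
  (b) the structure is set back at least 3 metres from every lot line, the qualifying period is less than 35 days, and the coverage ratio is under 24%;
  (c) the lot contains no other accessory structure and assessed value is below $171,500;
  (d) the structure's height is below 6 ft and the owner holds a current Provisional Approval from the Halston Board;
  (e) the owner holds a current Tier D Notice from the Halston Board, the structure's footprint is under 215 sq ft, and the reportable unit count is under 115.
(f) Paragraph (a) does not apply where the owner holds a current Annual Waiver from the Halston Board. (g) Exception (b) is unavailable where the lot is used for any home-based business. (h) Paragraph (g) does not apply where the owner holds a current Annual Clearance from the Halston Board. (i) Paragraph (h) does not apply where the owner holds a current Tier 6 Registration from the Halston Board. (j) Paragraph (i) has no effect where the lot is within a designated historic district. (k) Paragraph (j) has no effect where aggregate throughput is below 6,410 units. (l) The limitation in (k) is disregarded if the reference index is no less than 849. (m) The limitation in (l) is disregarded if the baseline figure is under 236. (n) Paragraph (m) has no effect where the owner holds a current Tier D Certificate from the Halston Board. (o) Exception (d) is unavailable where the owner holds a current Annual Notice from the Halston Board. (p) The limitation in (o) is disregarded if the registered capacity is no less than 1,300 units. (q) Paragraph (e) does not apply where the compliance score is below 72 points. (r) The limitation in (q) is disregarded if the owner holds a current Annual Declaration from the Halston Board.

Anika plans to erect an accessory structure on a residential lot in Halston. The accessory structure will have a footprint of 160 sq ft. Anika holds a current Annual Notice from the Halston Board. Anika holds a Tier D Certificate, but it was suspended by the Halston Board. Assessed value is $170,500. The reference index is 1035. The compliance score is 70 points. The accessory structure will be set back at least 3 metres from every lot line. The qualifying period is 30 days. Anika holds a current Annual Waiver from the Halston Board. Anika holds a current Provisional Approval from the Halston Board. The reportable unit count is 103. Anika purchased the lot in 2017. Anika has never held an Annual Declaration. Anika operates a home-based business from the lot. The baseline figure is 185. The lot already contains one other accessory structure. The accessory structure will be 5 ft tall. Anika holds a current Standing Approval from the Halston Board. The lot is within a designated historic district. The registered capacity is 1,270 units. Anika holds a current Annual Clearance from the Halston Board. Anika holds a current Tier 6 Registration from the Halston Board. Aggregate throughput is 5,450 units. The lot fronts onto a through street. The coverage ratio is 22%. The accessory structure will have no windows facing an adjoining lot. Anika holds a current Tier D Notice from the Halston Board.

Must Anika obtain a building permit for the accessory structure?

Yes — Anika must obtain a building permit.

All of (a)'s requirements are met (a current Standing Approval is held; no windows face an adjoining lot). However, paragraph (f) must be considered: (f) operates against (a): a current Annual Waiver is held. Exception (a) does not apply.
Exception (b) is satisfied on its face — the setback is at least 3 m on every side; the qualifying period is 30 days, less than the 35 days limit; the coverage ratio is 22%, under the 24% limit. But: (g) operates against (b): a home-based business operates on the lot. (h) applies (a current Annual Clearance is held), but is displaced by (i): (i) is triggered — a current Tier 6 Registration is held. (j) would limit (i) — the lot is in a historic district — but (k) sets (j) aside: (k) applies — aggregate throughput is 5,450 units, below the 6,410 units limit. (l) would limit (k) — the reference index is 1,035, meeting the 849 threshold — but (m) sets (l) aside: (m) is engaged — the baseline figure is 185, under the 236 limit. (n) is not engaged (there is no Tier D Certificate in force), so (m) stands. Exception (b) does not apply.
Exception (c) requires that the lot contains no other accessory structure; but the lot already has another accessory structure, so (c) is unavailable.
All of (d)'s requirements are met (the structure's height is 5 ft, below the 6 ft limit; a current Provisional Approval is held). However, paragraphs (o)–(p) must be considered: (o) is engaged — a current Annual Notice is held. (p) is not engaged (the registered capacity is 1,270 units, short of 1,300 units), so (o) stands. So (d) is unavailable.
Exception (e)'s conditions are all satisfied: a current Tier D Notice is held; the structure's footprint is 160 sq ft, under the 215 sq ft limit; the reportable unit count is 103, under the 115 limit. But applying paragraphs (q)–(r): (q) operates against (e): the compliance score is 70 points, below the 72 points limit. (r), which would lift (q), is not engaged — there is no Annual Declaration in force. So (e) is unavailable.
Every exception is unavailable, so the rule governs.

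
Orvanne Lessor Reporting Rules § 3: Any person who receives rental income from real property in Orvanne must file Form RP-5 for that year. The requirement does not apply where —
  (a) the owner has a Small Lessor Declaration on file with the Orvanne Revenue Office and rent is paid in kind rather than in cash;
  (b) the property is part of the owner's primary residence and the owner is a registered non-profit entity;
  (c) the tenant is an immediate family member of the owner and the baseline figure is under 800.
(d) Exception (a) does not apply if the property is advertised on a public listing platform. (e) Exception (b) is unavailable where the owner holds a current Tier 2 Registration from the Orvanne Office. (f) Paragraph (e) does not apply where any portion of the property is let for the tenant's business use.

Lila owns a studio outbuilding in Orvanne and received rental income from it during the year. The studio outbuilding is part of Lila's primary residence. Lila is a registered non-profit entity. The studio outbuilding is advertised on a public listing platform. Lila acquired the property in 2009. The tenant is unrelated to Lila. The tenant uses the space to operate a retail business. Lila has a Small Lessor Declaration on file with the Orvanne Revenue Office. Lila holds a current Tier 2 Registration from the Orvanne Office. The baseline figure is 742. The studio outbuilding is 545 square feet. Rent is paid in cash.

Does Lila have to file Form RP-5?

Exception (a) does not apply: rent is paid in cash.
Exception (b)'s conditions are all satisfied: the studio outbuilding is part of the primary residence; Lila is a registered non-profit. Applying paragraphs (e)–(f): (e) operates (a current Tier 2 Registration is held), but is overridden by (f): (f) is triggered — the space is let for business use. (b) remains available.
Exception (c) requires that the tenant is an immediate family member of the owner; but the tenant is unrelated to the owner, so (c) is unavailable.

No — exception (b) applies; Lila is not required to file Form RP-5.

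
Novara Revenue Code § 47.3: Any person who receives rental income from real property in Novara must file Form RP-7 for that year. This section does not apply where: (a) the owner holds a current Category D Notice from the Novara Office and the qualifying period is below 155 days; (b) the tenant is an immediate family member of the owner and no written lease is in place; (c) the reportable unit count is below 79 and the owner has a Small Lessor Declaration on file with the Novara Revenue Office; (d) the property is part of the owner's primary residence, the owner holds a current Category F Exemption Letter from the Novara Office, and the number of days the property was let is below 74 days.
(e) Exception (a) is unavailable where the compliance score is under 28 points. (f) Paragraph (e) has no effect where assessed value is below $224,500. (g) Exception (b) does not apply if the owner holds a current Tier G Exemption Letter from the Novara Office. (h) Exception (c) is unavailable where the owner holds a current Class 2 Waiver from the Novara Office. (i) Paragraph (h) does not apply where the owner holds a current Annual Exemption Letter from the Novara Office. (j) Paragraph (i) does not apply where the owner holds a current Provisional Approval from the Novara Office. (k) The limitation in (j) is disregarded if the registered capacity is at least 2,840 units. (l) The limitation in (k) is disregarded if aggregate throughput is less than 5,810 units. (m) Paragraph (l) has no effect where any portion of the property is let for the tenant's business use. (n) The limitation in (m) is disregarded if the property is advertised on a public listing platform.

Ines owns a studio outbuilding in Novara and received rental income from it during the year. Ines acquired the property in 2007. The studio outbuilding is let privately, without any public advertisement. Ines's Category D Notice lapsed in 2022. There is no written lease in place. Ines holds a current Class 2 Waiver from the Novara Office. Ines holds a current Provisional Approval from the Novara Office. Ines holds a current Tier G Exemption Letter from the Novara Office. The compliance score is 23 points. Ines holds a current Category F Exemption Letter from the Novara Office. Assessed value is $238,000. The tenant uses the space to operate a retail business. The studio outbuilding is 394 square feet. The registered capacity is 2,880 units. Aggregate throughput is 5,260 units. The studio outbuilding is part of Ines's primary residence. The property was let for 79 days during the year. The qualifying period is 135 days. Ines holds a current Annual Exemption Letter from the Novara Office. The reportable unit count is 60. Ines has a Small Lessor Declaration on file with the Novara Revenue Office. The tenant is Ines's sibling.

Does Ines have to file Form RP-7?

No — exception (c) applies; Ines is not required to file Form RP-7.

Exception (a) requires that the owner holds a current Category D Notice from the Novara Office; but the Category D Notice is not current, so (a) is unavailable.
Exception (b): the tenant is an immediate family member; there is no written lease — every condition holds. But applying paragraph (g): (g) operates against (b): a current Tier G Exemption Letter is held. Exception (b) does not apply.
Exception (c): the reportable unit count is 60, below the 79 limit; a Small Lessor Declaration is on file — every condition holds. Considering the limiting provisions: (h) is triggered (a current Class 2 Waiver is held), but is overridden by (i): (i) operates against (h): a current Annual Exemption Letter is held. (j) would limit (i) — a current Provisional Approval is held — but (k) sets (j) aside: (k) is triggered — the registered capacity is 2,880 units, meeting the 2,840 units threshold. (l) would limit (k) — aggregate throughput is 5,260 units, less than the 5,810 units limit — but (m) sets (l) aside: (m) is triggered — the space is let for business use. (n) is not triggered (the property is let privately without advertisement), so (m) stands. Exception (c) stands.
Exception (d) does not apply: the number of days the property was let is 79 days, not below 74 days.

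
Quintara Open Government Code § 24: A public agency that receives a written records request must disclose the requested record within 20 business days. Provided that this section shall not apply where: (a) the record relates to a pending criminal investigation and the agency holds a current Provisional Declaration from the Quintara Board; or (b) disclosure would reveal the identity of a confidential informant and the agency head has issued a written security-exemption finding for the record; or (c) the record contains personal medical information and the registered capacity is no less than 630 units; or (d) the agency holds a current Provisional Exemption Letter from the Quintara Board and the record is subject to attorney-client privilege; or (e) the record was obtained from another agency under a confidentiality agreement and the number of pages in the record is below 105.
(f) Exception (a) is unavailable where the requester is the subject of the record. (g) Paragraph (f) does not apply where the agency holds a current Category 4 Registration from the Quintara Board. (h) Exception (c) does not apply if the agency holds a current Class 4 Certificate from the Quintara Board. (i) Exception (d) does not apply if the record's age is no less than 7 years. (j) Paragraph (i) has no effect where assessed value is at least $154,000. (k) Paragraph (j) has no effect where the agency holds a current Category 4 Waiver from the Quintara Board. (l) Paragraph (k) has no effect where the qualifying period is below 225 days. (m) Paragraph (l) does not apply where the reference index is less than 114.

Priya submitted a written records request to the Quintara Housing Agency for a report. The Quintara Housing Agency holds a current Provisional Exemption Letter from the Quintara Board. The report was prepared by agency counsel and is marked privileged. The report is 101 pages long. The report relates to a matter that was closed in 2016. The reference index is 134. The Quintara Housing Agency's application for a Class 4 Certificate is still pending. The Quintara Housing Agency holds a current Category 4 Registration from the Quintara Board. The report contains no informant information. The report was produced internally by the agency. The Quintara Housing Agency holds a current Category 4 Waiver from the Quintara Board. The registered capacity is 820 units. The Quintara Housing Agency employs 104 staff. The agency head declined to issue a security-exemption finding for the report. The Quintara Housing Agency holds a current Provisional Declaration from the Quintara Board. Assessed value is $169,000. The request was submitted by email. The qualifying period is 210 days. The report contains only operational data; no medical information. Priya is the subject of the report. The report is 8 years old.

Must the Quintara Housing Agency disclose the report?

Exception (a) does not apply: the report relates to a closed matter.
Exception (b) fails — the report contains no informant information.
Exception (c) does not apply: the report contains only operational data.
Exception (d) is satisfied on its face — a current Provisional Exemption Letter is held; the report is privileged. Considering the limiting provisions: (i) is triggered (the record's age is 8 years, meeting the 7 years threshold), but yields to (j): (j) operates against (i): assessed value is $169,000, meeting the $154,000 threshold. (k) operates (a current Category 4 Waiver is held), but yields to (l): (l) operates against (k): the qualifying period is 210 days, below the 225 days limit. (m) does not operate here (the reference index is 134, not less than 114), so (l) stands. So (d) applies.
Exception (e) requires that the record was obtained from another agency under a confidentiality agreement; but the report was produced internally, so (e) is unavailable.

No — exception (d) applies; the Quintara Housing Agency is not required to disclose the report.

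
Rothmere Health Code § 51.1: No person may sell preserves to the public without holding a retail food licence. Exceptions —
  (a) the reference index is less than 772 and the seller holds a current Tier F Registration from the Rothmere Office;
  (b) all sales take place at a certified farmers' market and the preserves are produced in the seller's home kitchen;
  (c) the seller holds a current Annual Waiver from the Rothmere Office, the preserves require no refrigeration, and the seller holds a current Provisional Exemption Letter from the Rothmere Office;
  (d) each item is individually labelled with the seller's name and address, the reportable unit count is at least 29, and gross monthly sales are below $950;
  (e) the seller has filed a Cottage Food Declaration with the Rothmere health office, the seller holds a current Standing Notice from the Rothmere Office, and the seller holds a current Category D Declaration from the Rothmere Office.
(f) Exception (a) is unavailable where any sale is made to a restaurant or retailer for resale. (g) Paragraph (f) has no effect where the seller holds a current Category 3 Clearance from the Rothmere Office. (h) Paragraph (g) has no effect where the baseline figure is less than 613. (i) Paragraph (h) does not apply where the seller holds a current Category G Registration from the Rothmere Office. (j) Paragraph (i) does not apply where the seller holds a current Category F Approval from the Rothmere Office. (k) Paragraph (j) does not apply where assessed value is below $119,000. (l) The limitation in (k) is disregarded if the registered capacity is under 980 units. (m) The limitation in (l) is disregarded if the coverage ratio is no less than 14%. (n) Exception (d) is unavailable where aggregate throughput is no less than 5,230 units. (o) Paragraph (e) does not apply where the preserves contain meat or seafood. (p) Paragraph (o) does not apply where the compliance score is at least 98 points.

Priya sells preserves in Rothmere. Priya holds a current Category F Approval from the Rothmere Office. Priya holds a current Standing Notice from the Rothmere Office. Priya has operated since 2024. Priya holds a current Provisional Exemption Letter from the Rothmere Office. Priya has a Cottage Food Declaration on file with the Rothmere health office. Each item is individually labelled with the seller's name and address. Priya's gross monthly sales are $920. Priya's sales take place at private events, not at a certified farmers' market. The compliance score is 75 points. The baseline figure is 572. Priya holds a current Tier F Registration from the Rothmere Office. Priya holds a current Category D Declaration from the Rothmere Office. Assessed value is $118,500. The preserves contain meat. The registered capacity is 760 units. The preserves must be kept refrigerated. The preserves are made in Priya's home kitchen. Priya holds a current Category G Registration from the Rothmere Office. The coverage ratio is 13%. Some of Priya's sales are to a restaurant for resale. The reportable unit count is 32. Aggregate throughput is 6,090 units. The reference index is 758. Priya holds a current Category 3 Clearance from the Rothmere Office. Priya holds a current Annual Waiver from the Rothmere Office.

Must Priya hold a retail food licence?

Yes — Priya must hold a retail food licence.

Exception (a) is satisfied on its face — the reference index is 758, less than the 772 limit; a current Tier F Registration is held. However, paragraphs (f)–(m) must be considered: (f) operates against (a): some sales are to a restaurant for resale. (g) would limit (f) — a current Category 3 Clearance is held — but (h) sets (g) aside: (h) operates against (g): the baseline figure is 572, less than the 613 limit. (i) is triggered (a current Category G Registration is held), but is overridden by (j): (j) operates against (i): a current Category F Approval is held. (k) would limit (j) — assessed value is $118,500, below the $119,000 limit — but (l) sets (k) aside: (l) is engaged — the registered capacity is 760 units, under the 980 units limit. (m) is not triggered (the coverage ratio is 13%, short of 14%), so (l) stands. Exception (a) does not apply.
Exception (b) does not apply: sales are at private events, not a certified farmers' market.
Exception (c) requires that the preserves require no refrigeration; but the preserves require refrigeration, so (c) is unavailable.
All of (d)'s requirements are met (items are individually labelled; the reportable unit count is 32, meeting the 29 threshold; gross monthly sales are $920, below the $950 limit). But applying paragraph (n): (n) operates against (d): aggregate throughput is 6,090 units, meeting the 5,230 units threshold. Exception (d) does not apply.
Exception (e): a Cottage Food Declaration is on file; a current Standing Notice is held; a current Category D Declaration is held — every condition holds. But: (o) operates against (e): the preserves contain meat. (p), which would lift (o), is not triggered — the compliance score is 75 points, short of 98 points. So (e) is unavailable.
No exception displaces § 51.1.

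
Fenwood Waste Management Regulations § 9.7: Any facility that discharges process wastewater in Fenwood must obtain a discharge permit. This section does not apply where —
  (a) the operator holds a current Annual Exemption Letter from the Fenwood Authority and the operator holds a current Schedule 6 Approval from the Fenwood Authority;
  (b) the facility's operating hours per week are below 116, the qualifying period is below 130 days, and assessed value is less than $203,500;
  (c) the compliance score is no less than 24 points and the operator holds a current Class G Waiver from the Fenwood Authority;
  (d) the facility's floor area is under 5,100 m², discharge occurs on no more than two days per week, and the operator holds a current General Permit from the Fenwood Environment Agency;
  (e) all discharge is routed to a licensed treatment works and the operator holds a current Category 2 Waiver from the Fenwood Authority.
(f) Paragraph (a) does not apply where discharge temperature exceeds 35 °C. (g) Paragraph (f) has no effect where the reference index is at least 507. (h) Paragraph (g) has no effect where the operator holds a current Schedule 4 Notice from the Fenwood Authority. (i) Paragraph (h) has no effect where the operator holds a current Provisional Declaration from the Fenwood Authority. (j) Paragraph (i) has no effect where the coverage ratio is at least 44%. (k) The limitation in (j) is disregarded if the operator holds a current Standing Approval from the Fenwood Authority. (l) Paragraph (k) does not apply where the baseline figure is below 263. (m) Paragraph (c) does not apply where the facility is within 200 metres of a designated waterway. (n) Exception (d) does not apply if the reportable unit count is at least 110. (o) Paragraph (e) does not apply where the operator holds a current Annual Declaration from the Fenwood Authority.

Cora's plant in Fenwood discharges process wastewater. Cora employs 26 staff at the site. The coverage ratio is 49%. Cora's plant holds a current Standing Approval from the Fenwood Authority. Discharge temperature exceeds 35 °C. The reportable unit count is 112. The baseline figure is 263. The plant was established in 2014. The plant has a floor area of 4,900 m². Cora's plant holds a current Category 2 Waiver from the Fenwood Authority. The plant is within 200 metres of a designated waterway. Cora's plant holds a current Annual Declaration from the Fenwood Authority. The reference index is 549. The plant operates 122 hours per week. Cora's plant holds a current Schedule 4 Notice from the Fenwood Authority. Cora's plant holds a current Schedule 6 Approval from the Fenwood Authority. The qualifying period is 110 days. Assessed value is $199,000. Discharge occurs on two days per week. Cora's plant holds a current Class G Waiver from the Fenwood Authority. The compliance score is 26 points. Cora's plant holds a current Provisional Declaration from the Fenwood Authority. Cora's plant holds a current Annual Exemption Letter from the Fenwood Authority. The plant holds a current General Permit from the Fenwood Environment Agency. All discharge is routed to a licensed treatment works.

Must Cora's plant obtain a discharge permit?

Exception (a): a current Annual Exemption Letter is held; a current Schedule 6 Approval is held — every condition holds. Considering the limiting provisions: (f) is triggered (discharge temperature exceeds 35 °C), but is overridden by (g): (g) operates against (f): the reference index is 549, meeting the 507 threshold. (h) would limit (g) — a current Schedule 4 Notice is held — but (i) sets (h) aside: (i) operates — a current Provisional Declaration is held. (j) would limit (i) — the coverage ratio is 49%, meeting the 44% threshold — but (k) sets (j) aside: (k) is triggered — a current Standing Approval is held. (l) is inapplicable (the baseline figure is 263, not below 263), so (k) stands. So (a) applies.
Exception (b) does not apply: the facility's operating hours per week are 122, not below 116.
Exception (c) is satisfied on its face — the compliance score is 26 points, meeting the 24 points threshold; a current Class G Waiver is held. However, paragraph (m) must be considered: (m) is triggered — the plant is within 200 m of a designated waterway. So (c) is unavailable.
All of (d)'s requirements are met (the facility's floor area is 4,900 m², under the 5,100 m² limit; discharge occurs on no more than two days per week; a current General Permit is held). However, paragraph (n) must be considered: (n) applies — the reportable unit count is 112, meeting the 110 threshold. (d) is therefore removed.
All of (e)'s requirements are met (discharge is routed to a licensed treatment works; a current Category 2 Waiver is held). But applying paragraph (o): (o) operates against (e): a current Annual Declaration is held. So (e) is unavailable.

No — exception (a) applies; Cora's plant is not required to obtain a discharge permit.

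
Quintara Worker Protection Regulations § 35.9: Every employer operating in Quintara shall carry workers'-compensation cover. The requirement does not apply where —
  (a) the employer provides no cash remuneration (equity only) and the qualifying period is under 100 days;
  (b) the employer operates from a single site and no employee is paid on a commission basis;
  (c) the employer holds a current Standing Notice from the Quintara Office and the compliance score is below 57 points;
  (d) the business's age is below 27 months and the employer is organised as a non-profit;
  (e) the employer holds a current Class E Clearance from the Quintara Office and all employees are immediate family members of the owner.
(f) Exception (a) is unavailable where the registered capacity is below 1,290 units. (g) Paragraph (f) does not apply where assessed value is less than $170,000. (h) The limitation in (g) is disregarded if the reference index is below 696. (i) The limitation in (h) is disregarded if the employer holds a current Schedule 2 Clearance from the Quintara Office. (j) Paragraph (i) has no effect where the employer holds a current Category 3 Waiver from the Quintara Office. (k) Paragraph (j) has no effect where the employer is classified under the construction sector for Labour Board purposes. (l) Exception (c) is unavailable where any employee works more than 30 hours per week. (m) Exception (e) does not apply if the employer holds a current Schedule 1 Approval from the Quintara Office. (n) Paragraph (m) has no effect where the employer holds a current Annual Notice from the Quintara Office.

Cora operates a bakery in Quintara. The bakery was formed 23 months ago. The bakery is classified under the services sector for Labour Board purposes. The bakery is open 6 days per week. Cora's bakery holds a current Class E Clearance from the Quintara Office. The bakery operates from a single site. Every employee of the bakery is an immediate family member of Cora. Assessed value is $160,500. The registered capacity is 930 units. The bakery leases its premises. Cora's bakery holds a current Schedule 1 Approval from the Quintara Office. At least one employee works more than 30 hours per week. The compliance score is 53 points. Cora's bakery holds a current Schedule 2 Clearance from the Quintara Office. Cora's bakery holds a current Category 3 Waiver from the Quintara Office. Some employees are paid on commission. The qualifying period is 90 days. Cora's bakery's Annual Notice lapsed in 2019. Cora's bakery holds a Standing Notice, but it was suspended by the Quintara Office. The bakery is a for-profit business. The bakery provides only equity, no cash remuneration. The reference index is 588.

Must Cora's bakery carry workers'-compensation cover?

Yes — Cora's bakery must carry workers'-compensation cover.

Exception (a): remuneration is equity-only; the qualifying period is 90 days, under the 100 days limit — every condition holds. Turning to paragraphs (f)–(k): (f) operates — the registered capacity is 930 units, below the 1,290 units limit. (g) would limit (f) — assessed value is $160,500, less than the $170,000 limit — but (h) sets (g) aside: (h) operates — the reference index is 588, below the 696 limit. (i) would limit (h) — a current Schedule 2 Clearance is held — but (j) sets (i) aside: (j) operates against (i): a current Category 3 Waiver is held. (k) does not operate here (the bakery is classified under the services sector), so (j) stands. Exception (a) does not apply.
Exception (b) fails — some employees are paid on commission.
Exception (c) requires that the employer holds a current Standing Notice from the Quintara Office; but the Standing Notice is not current, so (c) is unavailable.
Exception (d) fails — the employer is for-profit.
All of (e)'s requirements are met (a current Class E Clearance is held; every employee is an immediate family member). But applying paragraphs (m)–(n): (m) operates against (e): a current Schedule 1 Approval is held. (n), which would lift (m), is inapplicable — there is no Annual Notice in force. So (e) is unavailable.
No exception displaces § 35.9.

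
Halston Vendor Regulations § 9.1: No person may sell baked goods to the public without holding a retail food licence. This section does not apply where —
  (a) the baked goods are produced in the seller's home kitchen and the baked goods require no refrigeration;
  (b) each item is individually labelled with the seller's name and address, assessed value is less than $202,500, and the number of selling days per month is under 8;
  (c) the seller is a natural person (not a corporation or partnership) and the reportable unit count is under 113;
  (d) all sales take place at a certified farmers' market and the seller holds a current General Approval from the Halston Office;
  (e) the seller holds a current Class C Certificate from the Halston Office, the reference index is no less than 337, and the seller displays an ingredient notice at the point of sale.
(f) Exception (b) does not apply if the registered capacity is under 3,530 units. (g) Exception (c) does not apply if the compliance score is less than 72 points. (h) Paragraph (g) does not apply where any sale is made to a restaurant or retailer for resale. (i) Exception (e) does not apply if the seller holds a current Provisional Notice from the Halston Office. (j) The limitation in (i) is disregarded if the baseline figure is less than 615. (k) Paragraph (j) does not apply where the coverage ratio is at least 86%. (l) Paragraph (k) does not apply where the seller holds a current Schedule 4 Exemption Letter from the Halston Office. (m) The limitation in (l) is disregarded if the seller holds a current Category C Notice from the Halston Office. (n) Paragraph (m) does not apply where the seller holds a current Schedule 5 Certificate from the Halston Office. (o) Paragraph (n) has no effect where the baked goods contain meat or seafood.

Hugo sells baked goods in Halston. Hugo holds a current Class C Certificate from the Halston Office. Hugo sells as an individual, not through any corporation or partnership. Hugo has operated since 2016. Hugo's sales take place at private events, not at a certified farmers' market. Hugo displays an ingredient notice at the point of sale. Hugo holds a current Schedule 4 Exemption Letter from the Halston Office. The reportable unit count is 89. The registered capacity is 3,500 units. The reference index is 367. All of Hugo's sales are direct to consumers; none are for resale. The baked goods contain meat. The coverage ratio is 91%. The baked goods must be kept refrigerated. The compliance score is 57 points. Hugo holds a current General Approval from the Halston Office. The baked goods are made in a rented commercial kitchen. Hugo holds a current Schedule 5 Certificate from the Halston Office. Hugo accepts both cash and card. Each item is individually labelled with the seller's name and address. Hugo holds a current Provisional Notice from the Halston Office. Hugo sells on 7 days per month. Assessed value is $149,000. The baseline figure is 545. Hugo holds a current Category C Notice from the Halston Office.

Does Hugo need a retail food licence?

Exception (a) does not apply: the baked goods are made in a commercial kitchen, not a home kitchen.
All of (b)'s requirements are met (items are individually labelled; assessed value is $149,000, less than the $202,500 limit; the number of selling days per month is 7, under the 8 limit). But applying paragraph (f): (f) operates against (b): the registered capacity is 3,500 units, under the 3,530 units limit. So (b) is unavailable.
Exception (c) is satisfied on its face — the seller is a natural person; the reportable unit count is 89, under the 113 limit. Turning to paragraphs (g)–(h): (g) applies — the compliance score is 57 points, less than the 72 points limit. (h) is not engaged (no sales are for resale), so (g) stands. Exception (c) does not apply.
Exception (d) does not apply: sales are at private events, not a certified farmers' market.
All of (e)'s requirements are met (a current Class C Certificate is held; the reference index is 367, meeting the 337 threshold; an ingredient notice is displayed). However, paragraphs (i)–(o) must be considered: (i) is triggered — a current Provisional Notice is held. (j) applies (the baseline figure is 545, less than the 615 limit), but is overridden by (k): (k) operates against (j): the coverage ratio is 91%, meeting the 86% threshold. (l) would limit (k) — a current Schedule 4 Exemption Letter is held — but (m) sets (l) aside: (m) operates against (l): a current Category C Notice is held. (n) is triggered (a current Schedule 5 Certificate is held), but is overridden by (o): (o) operates against (n): the baked goods contain meat. So (e) is unavailable.
No exception applies. The general rule governs.

Yes — Hugo must hold a retail food licence.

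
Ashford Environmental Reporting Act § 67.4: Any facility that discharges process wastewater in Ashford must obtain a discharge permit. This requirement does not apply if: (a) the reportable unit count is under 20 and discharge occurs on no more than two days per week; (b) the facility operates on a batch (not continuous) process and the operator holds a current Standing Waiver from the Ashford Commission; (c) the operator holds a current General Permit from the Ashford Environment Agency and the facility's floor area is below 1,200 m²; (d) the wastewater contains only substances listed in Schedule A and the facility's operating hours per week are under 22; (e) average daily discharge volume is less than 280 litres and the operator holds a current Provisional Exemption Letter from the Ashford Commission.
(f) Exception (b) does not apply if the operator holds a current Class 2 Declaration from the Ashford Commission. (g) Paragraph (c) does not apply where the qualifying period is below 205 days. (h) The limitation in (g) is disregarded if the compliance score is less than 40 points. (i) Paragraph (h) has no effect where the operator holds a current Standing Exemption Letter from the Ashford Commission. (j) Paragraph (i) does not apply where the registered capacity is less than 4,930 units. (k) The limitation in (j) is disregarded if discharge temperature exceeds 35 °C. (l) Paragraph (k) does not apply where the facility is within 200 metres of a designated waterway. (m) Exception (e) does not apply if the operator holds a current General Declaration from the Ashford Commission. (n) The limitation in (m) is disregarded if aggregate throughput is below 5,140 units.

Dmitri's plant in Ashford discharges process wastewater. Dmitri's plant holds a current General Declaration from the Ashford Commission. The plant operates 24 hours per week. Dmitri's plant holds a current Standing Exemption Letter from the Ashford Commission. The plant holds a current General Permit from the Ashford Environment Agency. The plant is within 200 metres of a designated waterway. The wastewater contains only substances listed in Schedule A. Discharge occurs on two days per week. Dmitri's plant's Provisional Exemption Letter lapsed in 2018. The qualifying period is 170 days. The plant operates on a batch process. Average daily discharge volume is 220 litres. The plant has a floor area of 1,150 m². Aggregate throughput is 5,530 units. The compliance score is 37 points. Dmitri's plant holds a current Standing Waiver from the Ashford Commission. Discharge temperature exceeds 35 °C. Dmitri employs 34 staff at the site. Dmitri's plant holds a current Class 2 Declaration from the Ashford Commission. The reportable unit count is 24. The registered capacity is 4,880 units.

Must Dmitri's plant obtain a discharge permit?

No — exception (c) applies; Dmitri's plant is not required to obtain a discharge permit.

Exception (a) fails — the reportable unit count is 24, not under 20.
Exception (b) is satisfied on its face — the facility operates on a batch process; a current Standing Waiver is held. But: (f) operates against (b): a current Class 2 Declaration is held. (b) is therefore removed.
All of (c)'s requirements are met (a current General Permit is held; the facility's floor area is 1,150 m², below the 1,200 m² limit). Applying paragraphs (g)–(l): (g) is engaged (the qualifying period is 170 days, below the 205 days limit), but is itself disapplied by (h): (h) operates against (g): the compliance score is 37 points, less than the 40 points limit. (i) is engaged (a current Standing Exemption Letter is held), but is displaced by (j): (j) operates against (i): the registered capacity is 4,880 units, less than the 4,930 units limit. (k) would limit (j) — discharge temperature exceeds 35 °C — but (l) sets (k) aside: (l) is engaged — the plant is within 200 m of a designated waterway. So (c) applies.
Exception (d) fails — the facility's operating hours per week are 24, not under 22.
Exception (e) fails — no current Provisional Exemption Letter is held.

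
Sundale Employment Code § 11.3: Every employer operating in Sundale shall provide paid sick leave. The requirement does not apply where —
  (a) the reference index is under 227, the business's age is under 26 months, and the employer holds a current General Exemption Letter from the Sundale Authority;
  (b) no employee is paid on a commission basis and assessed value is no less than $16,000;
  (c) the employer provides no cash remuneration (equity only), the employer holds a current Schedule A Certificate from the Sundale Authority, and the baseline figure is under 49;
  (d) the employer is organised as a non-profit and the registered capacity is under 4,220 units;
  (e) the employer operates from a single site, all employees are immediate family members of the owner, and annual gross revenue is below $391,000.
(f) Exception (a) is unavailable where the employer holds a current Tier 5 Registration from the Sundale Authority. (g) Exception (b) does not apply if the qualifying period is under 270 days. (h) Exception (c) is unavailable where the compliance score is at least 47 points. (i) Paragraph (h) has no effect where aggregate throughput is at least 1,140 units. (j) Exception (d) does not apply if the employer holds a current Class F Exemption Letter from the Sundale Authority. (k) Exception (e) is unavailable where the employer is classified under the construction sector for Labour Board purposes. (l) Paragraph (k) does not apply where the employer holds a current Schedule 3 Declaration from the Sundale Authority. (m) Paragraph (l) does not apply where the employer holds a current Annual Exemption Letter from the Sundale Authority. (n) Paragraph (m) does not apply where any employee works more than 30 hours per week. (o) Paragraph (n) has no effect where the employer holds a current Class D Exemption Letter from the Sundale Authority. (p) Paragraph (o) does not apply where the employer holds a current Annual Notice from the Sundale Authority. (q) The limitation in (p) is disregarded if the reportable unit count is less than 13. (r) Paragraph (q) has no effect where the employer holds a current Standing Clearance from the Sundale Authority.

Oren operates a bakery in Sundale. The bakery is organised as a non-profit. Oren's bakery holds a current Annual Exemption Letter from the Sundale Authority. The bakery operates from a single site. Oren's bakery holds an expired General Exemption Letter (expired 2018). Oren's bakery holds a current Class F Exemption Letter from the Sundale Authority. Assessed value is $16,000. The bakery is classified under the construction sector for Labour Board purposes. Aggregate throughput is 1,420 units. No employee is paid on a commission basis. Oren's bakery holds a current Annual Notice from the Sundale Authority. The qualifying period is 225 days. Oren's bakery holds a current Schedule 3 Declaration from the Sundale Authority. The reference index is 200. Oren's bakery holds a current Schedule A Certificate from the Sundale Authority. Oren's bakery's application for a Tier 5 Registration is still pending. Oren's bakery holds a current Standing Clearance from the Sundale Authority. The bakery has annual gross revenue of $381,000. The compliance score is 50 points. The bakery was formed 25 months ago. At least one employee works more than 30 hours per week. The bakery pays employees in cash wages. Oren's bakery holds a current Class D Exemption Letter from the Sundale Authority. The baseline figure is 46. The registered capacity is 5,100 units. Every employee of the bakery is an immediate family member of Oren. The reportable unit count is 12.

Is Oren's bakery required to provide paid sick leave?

Exception (a) does not apply: the General Exemption Letter is not current.
All of (b)'s requirements are met (no employee is paid on commission; assessed value is $16,000, meeting the $16,000 threshold). However, paragraph (g) must be considered: (g) operates — the qualifying period is 225 days, under the 270 days limit. So (b) is unavailable.
Exception (c) does not apply: employees are paid cash wages.
Exception (d) fails — the registered capacity is 5,100 units, not under 4,220 units.
Exception (e) is satisfied on its face — the employer operates from a single site; every employee is an immediate family member; annual gross revenue is $381,000, below the $391,000 limit. Applying paragraphs (k)–(r): (k) would limit (e) — the bakery is classified under the construction sector — but (l) sets (k) aside: (l) operates — a current Schedule 3 Declaration is held. (m) operates (a current Annual Exemption Letter is held), but is set aside by (n): (n) operates against (m): at least one employee exceeds 30 hours/week. (o) is engaged (a current Class D Exemption Letter is held), but yields to (p): (p) operates against (o): a current Annual Notice is held. (q) would limit (p) — the reportable unit count is 12, less than the 13 limit — but (r) sets (q) aside: (r) is triggered — a current Standing Clearance is held. Exception (e) stands.

No — exception (e) applies; Oren's bakery is not required to provide paid sick leave.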